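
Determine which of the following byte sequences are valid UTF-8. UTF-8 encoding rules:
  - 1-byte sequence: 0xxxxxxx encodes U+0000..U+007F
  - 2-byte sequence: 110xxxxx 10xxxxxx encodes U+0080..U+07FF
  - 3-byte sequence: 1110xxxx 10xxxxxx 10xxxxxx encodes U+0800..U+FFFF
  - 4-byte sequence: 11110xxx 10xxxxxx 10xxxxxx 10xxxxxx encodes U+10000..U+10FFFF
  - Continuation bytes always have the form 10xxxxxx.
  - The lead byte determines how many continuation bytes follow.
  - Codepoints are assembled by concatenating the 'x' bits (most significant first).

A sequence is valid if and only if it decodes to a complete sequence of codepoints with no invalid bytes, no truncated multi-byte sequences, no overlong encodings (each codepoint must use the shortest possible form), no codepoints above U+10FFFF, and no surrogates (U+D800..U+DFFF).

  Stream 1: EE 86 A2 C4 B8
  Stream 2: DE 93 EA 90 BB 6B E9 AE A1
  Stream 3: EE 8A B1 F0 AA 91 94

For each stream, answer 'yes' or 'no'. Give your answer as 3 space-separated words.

Answer: yes yes yes

Derivation:
Stream 1: decodes cleanly. VALID
Stream 2: decodes cleanly. VALID
Stream 3: decodes cleanly. VALID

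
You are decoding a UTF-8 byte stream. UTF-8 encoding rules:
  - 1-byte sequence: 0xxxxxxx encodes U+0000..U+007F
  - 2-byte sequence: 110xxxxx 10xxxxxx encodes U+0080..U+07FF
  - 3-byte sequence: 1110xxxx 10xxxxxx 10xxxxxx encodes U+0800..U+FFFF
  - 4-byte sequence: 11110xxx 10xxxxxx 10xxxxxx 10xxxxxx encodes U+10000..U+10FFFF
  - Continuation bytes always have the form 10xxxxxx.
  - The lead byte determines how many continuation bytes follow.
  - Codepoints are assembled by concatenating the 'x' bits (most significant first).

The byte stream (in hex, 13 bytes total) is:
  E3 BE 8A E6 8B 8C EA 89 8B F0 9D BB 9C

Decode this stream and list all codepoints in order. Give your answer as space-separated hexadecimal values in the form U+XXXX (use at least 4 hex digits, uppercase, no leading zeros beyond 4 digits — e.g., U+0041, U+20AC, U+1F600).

Answer: U+3F8A U+62CC U+A24B U+1DEDC

Derivation:
Byte[0]=E3: 3-byte lead, need 2 cont bytes. acc=0x3
Byte[1]=BE: continuation. acc=(acc<<6)|0x3E=0xFE
Byte[2]=8A: continuation. acc=(acc<<6)|0x0A=0x3F8A
Completed: cp=U+3F8A (starts at byte 0)
Byte[3]=E6: 3-byte lead, need 2 cont bytes. acc=0x6
Byte[4]=8B: continuation. acc=(acc<<6)|0x0B=0x18B
Byte[5]=8C: continuation. acc=(acc<<6)|0x0C=0x62CC
Completed: cp=U+62CC (starts at byte 3)
Byte[6]=EA: 3-byte lead, need 2 cont bytes. acc=0xA
Byte[7]=89: continuation. acc=(acc<<6)|0x09=0x289
Byte[8]=8B: continuation. acc=(acc<<6)|0x0B=0xA24B
Completed: cp=U+A24B (starts at byte 6)
Byte[9]=F0: 4-byte lead, need 3 cont bytes. acc=0x0
Byte[10]=9D: continuation. acc=(acc<<6)|0x1D=0x1D
Byte[11]=BB: continuation. acc=(acc<<6)|0x3B=0x77B
Byte[12]=9C: continuation. acc=(acc<<6)|0x1C=0x1DEDC
Completed: cp=U+1DEDC (starts at byte 9)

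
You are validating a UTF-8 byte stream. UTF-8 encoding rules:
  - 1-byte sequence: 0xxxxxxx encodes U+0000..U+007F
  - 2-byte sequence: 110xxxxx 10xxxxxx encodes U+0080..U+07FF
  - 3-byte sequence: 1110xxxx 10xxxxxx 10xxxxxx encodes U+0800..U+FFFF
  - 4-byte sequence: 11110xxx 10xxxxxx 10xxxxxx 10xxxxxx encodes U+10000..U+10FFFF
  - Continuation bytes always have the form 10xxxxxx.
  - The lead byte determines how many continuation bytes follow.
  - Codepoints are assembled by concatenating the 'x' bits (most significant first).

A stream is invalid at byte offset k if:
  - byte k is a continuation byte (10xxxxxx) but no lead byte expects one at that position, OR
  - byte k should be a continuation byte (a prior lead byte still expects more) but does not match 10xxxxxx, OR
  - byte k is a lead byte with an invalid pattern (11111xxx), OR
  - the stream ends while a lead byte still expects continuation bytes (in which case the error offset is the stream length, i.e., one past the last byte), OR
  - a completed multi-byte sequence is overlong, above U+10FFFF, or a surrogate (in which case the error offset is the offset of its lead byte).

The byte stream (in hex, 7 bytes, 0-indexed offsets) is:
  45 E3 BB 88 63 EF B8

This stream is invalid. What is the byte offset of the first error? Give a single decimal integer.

Answer: 7

Derivation:
Byte[0]=45: 1-byte ASCII. cp=U+0045
Byte[1]=E3: 3-byte lead, need 2 cont bytes. acc=0x3
Byte[2]=BB: continuation. acc=(acc<<6)|0x3B=0xFB
Byte[3]=88: continuation. acc=(acc<<6)|0x08=0x3EC8
Completed: cp=U+3EC8 (starts at byte 1)
Byte[4]=63: 1-byte ASCII. cp=U+0063
Byte[5]=EF: 3-byte lead, need 2 cont bytes. acc=0xF
Byte[6]=B8: continuation. acc=(acc<<6)|0x38=0x3F8
Byte[7]: stream ended, expected continuation. INVALID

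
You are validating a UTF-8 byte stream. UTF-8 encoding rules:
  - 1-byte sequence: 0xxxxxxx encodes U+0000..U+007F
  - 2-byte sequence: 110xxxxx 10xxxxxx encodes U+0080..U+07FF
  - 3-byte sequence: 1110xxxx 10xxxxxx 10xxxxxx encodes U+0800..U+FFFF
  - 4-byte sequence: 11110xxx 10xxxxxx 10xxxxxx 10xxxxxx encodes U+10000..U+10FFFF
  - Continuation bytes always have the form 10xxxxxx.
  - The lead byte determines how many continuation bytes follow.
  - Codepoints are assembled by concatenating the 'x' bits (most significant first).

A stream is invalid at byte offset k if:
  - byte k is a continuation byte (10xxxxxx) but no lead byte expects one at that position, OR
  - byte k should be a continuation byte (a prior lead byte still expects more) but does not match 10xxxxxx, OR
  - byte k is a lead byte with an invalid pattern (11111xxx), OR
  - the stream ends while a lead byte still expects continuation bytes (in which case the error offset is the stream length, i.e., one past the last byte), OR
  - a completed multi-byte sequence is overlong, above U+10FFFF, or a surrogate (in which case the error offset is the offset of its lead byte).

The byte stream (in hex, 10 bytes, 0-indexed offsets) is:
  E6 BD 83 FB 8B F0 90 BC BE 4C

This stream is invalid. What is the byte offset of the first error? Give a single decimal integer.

Byte[0]=E6: 3-byte lead, need 2 cont bytes. acc=0x6
Byte[1]=BD: continuation. acc=(acc<<6)|0x3D=0x1BD
Byte[2]=83: continuation. acc=(acc<<6)|0x03=0x6F43
Completed: cp=U+6F43 (starts at byte 0)
Byte[3]=FB: INVALID lead byte (not 0xxx/110x/1110/11110)

Answer: 3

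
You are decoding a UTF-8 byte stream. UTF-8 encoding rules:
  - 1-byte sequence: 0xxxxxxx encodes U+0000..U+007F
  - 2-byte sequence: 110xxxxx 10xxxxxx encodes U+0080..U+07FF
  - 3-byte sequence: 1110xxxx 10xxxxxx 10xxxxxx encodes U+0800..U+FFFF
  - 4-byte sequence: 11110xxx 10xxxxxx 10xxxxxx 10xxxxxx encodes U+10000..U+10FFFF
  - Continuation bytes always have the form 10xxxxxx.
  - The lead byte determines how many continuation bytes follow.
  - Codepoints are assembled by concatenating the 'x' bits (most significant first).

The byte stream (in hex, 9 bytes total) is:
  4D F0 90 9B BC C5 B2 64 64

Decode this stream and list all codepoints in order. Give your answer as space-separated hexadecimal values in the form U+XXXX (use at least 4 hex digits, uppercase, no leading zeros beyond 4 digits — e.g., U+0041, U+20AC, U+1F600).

Answer: U+004D U+106FC U+0172 U+0064 U+0064

Derivation:
Byte[0]=4D: 1-byte ASCII. cp=U+004D
Byte[1]=F0: 4-byte lead, need 3 cont bytes. acc=0x0
Byte[2]=90: continuation. acc=(acc<<6)|0x10=0x10
Byte[3]=9B: continuation. acc=(acc<<6)|0x1B=0x41B
Byte[4]=BC: continuation. acc=(acc<<6)|0x3C=0x106FC
Completed: cp=U+106FC (starts at byte 1)
Byte[5]=C5: 2-byte lead, need 1 cont bytes. acc=0x5
Byte[6]=B2: continuation. acc=(acc<<6)|0x32=0x172
Completed: cp=U+0172 (starts at byte 5)
Byte[7]=64: 1-byte ASCII. cp=U+0064
Byte[8]=64: 1-byte ASCII. cp=U+0064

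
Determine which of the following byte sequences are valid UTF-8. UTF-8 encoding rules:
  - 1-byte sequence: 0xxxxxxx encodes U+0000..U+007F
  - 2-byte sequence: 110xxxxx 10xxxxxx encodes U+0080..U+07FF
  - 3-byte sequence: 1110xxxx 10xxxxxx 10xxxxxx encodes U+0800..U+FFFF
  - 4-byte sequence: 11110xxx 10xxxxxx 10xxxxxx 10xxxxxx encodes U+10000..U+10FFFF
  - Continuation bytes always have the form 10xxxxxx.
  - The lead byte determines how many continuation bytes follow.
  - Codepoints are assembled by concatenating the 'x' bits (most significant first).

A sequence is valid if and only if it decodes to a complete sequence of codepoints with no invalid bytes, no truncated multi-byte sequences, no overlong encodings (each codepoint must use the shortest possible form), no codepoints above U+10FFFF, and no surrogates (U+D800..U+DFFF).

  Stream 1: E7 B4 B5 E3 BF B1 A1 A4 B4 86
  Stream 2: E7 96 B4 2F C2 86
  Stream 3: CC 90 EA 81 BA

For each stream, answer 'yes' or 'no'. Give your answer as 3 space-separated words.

Stream 1: error at byte offset 6. INVALID
Stream 2: decodes cleanly. VALID
Stream 3: decodes cleanly. VALID

Answer: no yes yes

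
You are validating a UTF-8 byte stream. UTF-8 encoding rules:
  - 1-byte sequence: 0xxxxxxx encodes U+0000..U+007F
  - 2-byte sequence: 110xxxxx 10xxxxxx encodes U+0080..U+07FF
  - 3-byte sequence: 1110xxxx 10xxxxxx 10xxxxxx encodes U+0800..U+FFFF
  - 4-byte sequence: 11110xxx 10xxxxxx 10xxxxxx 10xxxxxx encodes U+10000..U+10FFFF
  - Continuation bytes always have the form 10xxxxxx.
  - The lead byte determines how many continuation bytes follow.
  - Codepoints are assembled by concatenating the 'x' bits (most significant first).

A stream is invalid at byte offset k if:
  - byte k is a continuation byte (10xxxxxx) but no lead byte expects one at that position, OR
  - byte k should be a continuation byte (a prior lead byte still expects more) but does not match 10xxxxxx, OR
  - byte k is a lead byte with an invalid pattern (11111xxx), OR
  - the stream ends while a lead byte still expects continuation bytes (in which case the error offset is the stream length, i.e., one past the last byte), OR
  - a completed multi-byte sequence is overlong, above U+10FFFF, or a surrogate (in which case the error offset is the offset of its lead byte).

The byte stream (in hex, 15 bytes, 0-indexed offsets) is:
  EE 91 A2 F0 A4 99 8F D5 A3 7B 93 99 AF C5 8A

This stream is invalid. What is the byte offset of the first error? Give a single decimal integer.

Answer: 10

Derivation:
Byte[0]=EE: 3-byte lead, need 2 cont bytes. acc=0xE
Byte[1]=91: continuation. acc=(acc<<6)|0x11=0x391
Byte[2]=A2: continuation. acc=(acc<<6)|0x22=0xE462
Completed: cp=U+E462 (starts at byte 0)
Byte[3]=F0: 4-byte lead, need 3 cont bytes. acc=0x0
Byte[4]=A4: continuation. acc=(acc<<6)|0x24=0x24
Byte[5]=99: continuation. acc=(acc<<6)|0x19=0x919
Byte[6]=8F: continuation. acc=(acc<<6)|0x0F=0x2464F
Completed: cp=U+2464F (starts at byte 3)
Byte[7]=D5: 2-byte lead, need 1 cont bytes. acc=0x15
Byte[8]=A3: continuation. acc=(acc<<6)|0x23=0x563
Completed: cp=U+0563 (starts at byte 7)
Byte[9]=7B: 1-byte ASCII. cp=U+007B
Byte[10]=93: INVALID lead byte (not 0xxx/110x/1110/11110)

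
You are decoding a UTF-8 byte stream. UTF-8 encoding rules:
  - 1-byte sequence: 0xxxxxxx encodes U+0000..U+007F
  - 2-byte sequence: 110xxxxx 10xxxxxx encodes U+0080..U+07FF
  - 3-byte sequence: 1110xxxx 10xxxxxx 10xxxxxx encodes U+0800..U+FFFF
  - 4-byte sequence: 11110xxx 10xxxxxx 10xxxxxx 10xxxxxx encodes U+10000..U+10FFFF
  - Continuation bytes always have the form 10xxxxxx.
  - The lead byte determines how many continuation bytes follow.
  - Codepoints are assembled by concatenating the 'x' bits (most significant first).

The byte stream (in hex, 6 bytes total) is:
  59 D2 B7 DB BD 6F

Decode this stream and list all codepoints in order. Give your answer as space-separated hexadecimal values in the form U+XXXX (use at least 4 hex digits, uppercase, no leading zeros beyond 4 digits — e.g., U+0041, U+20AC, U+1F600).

Answer: U+0059 U+04B7 U+06FD U+006F

Derivation:
Byte[0]=59: 1-byte ASCII. cp=U+0059
Byte[1]=D2: 2-byte lead, need 1 cont bytes. acc=0x12
Byte[2]=B7: continuation. acc=(acc<<6)|0x37=0x4B7
Completed: cp=U+04B7 (starts at byte 1)
Byte[3]=DB: 2-byte lead, need 1 cont bytes. acc=0x1B
Byte[4]=BD: continuation. acc=(acc<<6)|0x3D=0x6FD
Completed: cp=U+06FD (starts at byte 3)
Byte[5]=6F: 1-byte ASCII. cp=U+006F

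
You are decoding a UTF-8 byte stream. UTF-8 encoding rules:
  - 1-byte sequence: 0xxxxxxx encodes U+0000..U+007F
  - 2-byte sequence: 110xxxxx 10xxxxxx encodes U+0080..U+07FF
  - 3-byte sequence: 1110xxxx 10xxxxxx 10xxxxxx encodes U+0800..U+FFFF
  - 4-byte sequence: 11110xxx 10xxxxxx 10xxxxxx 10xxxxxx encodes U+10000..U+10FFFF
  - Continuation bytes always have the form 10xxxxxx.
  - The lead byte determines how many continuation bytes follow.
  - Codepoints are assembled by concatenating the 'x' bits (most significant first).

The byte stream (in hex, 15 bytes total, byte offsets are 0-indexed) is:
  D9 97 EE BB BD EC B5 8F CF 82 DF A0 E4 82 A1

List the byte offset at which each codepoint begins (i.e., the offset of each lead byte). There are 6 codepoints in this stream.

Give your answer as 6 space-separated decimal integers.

Answer: 0 2 5 8 10 12

Derivation:
Byte[0]=D9: 2-byte lead, need 1 cont bytes. acc=0x19
Byte[1]=97: continuation. acc=(acc<<6)|0x17=0x657
Completed: cp=U+0657 (starts at byte 0)
Byte[2]=EE: 3-byte lead, need 2 cont bytes. acc=0xE
Byte[3]=BB: continuation. acc=(acc<<6)|0x3B=0x3BB
Byte[4]=BD: continuation. acc=(acc<<6)|0x3D=0xEEFD
Completed: cp=U+EEFD (starts at byte 2)
Byte[5]=EC: 3-byte lead, need 2 cont bytes. acc=0xC
Byte[6]=B5: continuation. acc=(acc<<6)|0x35=0x335
Byte[7]=8F: continuation. acc=(acc<<6)|0x0F=0xCD4F
Completed: cp=U+CD4F (starts at byte 5)
Byte[8]=CF: 2-byte lead, need 1 cont bytes. acc=0xF
Byte[9]=82: continuation. acc=(acc<<6)|0x02=0x3C2
Completed: cp=U+03C2 (starts at byte 8)
Byte[10]=DF: 2-byte lead, need 1 cont bytes. acc=0x1F
Byte[11]=A0: continuation. acc=(acc<<6)|0x20=0x7E0
Completed: cp=U+07E0 (starts at byte 10)
Byte[12]=E4: 3-byte lead, need 2 cont bytes. acc=0x4
Byte[13]=82: continuation. acc=(acc<<6)|0x02=0x102
Byte[14]=A1: continuation. acc=(acc<<6)|0x21=0x40A1
Completed: cp=U+40A1 (starts at byte 12)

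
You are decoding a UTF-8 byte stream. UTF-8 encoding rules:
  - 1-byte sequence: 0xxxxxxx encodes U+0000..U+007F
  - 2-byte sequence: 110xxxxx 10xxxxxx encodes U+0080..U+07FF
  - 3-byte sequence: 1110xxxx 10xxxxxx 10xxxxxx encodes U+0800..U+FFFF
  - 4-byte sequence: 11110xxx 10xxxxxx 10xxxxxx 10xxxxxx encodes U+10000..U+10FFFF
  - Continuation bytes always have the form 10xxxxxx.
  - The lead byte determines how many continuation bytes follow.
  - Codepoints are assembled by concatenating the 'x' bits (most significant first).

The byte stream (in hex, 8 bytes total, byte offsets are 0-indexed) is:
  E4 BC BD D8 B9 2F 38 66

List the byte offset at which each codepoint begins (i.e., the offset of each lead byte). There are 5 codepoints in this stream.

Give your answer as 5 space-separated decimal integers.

Byte[0]=E4: 3-byte lead, need 2 cont bytes. acc=0x4
Byte[1]=BC: continuation. acc=(acc<<6)|0x3C=0x13C
Byte[2]=BD: continuation. acc=(acc<<6)|0x3D=0x4F3D
Completed: cp=U+4F3D (starts at byte 0)
Byte[3]=D8: 2-byte lead, need 1 cont bytes. acc=0x18
Byte[4]=B9: continuation. acc=(acc<<6)|0x39=0x639
Completed: cp=U+0639 (starts at byte 3)
Byte[5]=2F: 1-byte ASCII. cp=U+002F
Byte[6]=38: 1-byte ASCII. cp=U+0038
Byte[7]=66: 1-byte ASCII. cp=U+0066

Answer: 0 3 5 6 7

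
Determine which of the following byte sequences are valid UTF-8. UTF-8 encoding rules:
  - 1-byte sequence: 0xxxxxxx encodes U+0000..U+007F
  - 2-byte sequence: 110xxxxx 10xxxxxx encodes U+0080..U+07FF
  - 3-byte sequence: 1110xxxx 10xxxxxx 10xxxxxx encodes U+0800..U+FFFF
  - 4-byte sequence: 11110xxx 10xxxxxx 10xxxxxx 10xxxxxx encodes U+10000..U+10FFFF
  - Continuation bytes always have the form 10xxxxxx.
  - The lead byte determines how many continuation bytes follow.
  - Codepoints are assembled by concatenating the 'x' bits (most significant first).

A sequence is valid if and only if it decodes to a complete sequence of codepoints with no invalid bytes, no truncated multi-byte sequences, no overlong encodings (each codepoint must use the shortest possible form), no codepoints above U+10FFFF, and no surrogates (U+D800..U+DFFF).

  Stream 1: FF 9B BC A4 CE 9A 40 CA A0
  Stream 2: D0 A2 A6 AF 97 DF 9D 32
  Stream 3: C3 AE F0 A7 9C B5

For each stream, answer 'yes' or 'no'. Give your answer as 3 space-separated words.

Answer: no no yes

Derivation:
Stream 1: error at byte offset 0. INVALID
Stream 2: error at byte offset 2. INVALID
Stream 3: decodes cleanly. VALID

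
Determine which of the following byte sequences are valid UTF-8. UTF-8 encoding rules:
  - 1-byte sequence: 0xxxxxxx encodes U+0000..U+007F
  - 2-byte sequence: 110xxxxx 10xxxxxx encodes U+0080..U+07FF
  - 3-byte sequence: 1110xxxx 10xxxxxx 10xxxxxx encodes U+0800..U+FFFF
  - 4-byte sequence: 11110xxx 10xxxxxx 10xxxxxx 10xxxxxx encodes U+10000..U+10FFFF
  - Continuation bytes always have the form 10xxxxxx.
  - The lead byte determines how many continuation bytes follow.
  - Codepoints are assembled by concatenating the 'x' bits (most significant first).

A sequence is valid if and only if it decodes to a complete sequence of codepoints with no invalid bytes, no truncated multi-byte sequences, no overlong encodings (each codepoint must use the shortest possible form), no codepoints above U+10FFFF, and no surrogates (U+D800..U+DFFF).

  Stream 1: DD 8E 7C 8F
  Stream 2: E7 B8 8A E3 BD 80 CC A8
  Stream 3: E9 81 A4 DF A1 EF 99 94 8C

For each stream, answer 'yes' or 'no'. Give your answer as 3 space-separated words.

Answer: no yes no

Derivation:
Stream 1: error at byte offset 3. INVALID
Stream 2: decodes cleanly. VALID
Stream 3: error at byte offset 8. INVALID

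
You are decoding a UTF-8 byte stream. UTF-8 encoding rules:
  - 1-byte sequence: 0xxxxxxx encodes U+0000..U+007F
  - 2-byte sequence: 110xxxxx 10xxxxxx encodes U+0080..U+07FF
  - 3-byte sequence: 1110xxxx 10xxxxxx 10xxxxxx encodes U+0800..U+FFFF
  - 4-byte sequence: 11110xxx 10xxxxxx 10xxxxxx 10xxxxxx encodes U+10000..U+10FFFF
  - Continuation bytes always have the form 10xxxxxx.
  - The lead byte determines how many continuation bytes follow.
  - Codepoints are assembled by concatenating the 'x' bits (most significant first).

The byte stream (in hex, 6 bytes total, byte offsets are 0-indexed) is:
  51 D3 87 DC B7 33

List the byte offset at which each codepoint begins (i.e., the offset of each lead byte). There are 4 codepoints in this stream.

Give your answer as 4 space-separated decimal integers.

Answer: 0 1 3 5

Derivation:
Byte[0]=51: 1-byte ASCII. cp=U+0051
Byte[1]=D3: 2-byte lead, need 1 cont bytes. acc=0x13
Byte[2]=87: continuation. acc=(acc<<6)|0x07=0x4C7
Completed: cp=U+04C7 (starts at byte 1)
Byte[3]=DC: 2-byte lead, need 1 cont bytes. acc=0x1C
Byte[4]=B7: continuation. acc=(acc<<6)|0x37=0x737
Completed: cp=U+0737 (starts at byte 3)
Byte[5]=33: 1-byte ASCII. cp=U+0033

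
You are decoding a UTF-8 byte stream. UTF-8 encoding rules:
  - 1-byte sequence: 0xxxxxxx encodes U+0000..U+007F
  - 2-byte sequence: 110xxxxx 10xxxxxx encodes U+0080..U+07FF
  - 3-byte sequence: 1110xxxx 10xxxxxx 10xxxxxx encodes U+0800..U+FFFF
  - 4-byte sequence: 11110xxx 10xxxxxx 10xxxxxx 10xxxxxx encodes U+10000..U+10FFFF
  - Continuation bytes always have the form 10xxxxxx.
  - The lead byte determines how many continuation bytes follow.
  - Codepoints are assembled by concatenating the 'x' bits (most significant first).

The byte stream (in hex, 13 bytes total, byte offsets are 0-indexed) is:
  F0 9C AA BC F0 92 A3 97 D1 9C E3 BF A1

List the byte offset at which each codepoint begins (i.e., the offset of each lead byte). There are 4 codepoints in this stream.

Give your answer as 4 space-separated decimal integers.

Byte[0]=F0: 4-byte lead, need 3 cont bytes. acc=0x0
Byte[1]=9C: continuation. acc=(acc<<6)|0x1C=0x1C
Byte[2]=AA: continuation. acc=(acc<<6)|0x2A=0x72A
Byte[3]=BC: continuation. acc=(acc<<6)|0x3C=0x1CABC
Completed: cp=U+1CABC (starts at byte 0)
Byte[4]=F0: 4-byte lead, need 3 cont bytes. acc=0x0
Byte[5]=92: continuation. acc=(acc<<6)|0x12=0x12
Byte[6]=A3: continuation. acc=(acc<<6)|0x23=0x4A3
Byte[7]=97: continuation. acc=(acc<<6)|0x17=0x128D7
Completed: cp=U+128D7 (starts at byte 4)
Byte[8]=D1: 2-byte lead, need 1 cont bytes. acc=0x11
Byte[9]=9C: continuation. acc=(acc<<6)|0x1C=0x45C
Completed: cp=U+045C (starts at byte 8)
Byte[10]=E3: 3-byte lead, need 2 cont bytes. acc=0x3
Byte[11]=BF: continuation. acc=(acc<<6)|0x3F=0xFF
Byte[12]=A1: continuation. acc=(acc<<6)|0x21=0x3FE1
Completed: cp=U+3FE1 (starts at byte 10)

Answer: 0 4 8 10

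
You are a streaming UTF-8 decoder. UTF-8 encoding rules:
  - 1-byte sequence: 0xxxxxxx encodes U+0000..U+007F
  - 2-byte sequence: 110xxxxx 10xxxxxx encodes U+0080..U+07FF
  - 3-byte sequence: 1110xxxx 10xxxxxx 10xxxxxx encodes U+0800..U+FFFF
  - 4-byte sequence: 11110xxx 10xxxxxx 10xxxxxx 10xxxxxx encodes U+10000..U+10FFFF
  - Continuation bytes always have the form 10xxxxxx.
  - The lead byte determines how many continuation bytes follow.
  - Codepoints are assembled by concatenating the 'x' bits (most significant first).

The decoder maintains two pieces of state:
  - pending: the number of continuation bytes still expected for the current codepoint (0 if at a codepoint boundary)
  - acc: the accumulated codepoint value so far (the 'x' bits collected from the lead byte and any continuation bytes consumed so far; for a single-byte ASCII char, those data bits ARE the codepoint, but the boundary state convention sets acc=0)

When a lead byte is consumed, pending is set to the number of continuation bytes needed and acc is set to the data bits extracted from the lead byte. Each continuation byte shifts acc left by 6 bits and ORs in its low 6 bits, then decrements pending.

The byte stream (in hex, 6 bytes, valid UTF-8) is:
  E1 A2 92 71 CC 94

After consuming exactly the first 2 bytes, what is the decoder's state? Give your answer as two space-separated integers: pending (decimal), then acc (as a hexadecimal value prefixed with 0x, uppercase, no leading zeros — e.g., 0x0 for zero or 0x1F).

Answer: 1 0x62

Derivation:
Byte[0]=E1: 3-byte lead. pending=2, acc=0x1
Byte[1]=A2: continuation. acc=(acc<<6)|0x22=0x62, pending=1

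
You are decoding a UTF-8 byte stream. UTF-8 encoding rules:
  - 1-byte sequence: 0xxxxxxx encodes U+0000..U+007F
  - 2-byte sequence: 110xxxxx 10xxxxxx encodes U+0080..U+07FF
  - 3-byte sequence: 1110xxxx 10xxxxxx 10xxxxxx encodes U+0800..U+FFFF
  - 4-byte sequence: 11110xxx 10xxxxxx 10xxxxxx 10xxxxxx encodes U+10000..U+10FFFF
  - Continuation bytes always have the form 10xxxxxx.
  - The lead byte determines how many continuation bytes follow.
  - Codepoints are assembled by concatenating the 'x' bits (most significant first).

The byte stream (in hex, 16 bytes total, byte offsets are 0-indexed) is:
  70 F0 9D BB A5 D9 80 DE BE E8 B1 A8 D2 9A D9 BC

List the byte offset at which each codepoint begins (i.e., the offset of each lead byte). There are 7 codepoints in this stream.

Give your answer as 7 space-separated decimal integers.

Answer: 0 1 5 7 9 12 14

Derivation:
Byte[0]=70: 1-byte ASCII. cp=U+0070
Byte[1]=F0: 4-byte lead, need 3 cont bytes. acc=0x0
Byte[2]=9D: continuation. acc=(acc<<6)|0x1D=0x1D
Byte[3]=BB: continuation. acc=(acc<<6)|0x3B=0x77B
Byte[4]=A5: continuation. acc=(acc<<6)|0x25=0x1DEE5
Completed: cp=U+1DEE5 (starts at byte 1)
Byte[5]=D9: 2-byte lead, need 1 cont bytes. acc=0x19
Byte[6]=80: continuation. acc=(acc<<6)|0x00=0x640
Completed: cp=U+0640 (starts at byte 5)
Byte[7]=DE: 2-byte lead, need 1 cont bytes. acc=0x1E
Byte[8]=BE: continuation. acc=(acc<<6)|0x3E=0x7BE
Completed: cp=U+07BE (starts at byte 7)
Byte[9]=E8: 3-byte lead, need 2 cont bytes. acc=0x8
Byte[10]=B1: continuation. acc=(acc<<6)|0x31=0x231
Byte[11]=A8: continuation. acc=(acc<<6)|0x28=0x8C68
Completed: cp=U+8C68 (starts at byte 9)
Byte[12]=D2: 2-byte lead, need 1 cont bytes. acc=0x12
Byte[13]=9A: continuation. acc=(acc<<6)|0x1A=0x49A
Completed: cp=U+049A (starts at byte 12)
Byte[14]=D9: 2-byte lead, need 1 cont bytes. acc=0x19
Byte[15]=BC: continuation. acc=(acc<<6)|0x3C=0x67C
Completed: cp=U+067C (starts at byte 14)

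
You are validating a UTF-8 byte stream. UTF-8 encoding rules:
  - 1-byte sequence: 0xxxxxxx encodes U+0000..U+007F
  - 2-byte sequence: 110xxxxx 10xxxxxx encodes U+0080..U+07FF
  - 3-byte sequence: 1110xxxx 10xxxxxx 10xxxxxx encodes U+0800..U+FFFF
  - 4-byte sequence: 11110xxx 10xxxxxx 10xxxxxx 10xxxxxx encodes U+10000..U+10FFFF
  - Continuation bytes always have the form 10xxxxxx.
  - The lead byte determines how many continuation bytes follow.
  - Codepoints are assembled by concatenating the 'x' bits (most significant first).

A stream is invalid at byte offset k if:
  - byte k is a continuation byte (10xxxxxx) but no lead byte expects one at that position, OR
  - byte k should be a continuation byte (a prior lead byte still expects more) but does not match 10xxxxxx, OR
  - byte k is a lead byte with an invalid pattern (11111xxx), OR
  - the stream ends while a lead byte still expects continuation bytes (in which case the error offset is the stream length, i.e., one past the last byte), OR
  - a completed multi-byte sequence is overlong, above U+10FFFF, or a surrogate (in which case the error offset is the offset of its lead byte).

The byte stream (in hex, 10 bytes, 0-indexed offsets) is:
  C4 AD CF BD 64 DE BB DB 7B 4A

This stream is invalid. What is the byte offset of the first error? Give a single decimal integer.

Byte[0]=C4: 2-byte lead, need 1 cont bytes. acc=0x4
Byte[1]=AD: continuation. acc=(acc<<6)|0x2D=0x12D
Completed: cp=U+012D (starts at byte 0)
Byte[2]=CF: 2-byte lead, need 1 cont bytes. acc=0xF
Byte[3]=BD: continuation. acc=(acc<<6)|0x3D=0x3FD
Completed: cp=U+03FD (starts at byte 2)
Byte[4]=64: 1-byte ASCII. cp=U+0064
Byte[5]=DE: 2-byte lead, need 1 cont bytes. acc=0x1E
Byte[6]=BB: continuation. acc=(acc<<6)|0x3B=0x7BB
Completed: cp=U+07BB (starts at byte 5)
Byte[7]=DB: 2-byte lead, need 1 cont bytes. acc=0x1B
Byte[8]=7B: expected 10xxxxxx continuation. INVALID

Answer: 8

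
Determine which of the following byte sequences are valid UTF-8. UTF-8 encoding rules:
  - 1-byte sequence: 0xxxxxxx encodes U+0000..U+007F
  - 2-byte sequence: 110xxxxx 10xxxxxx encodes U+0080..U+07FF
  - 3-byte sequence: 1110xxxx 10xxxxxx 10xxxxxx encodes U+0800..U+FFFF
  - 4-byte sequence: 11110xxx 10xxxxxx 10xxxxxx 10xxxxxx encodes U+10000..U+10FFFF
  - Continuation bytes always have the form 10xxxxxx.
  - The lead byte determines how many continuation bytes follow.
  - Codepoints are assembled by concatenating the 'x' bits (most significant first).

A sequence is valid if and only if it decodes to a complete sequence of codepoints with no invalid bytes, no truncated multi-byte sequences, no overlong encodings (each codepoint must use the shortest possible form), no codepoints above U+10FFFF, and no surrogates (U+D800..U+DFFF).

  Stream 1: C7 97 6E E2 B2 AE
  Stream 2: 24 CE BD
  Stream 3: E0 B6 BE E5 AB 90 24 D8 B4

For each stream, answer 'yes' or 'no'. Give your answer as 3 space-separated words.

Stream 1: decodes cleanly. VALID
Stream 2: decodes cleanly. VALID
Stream 3: decodes cleanly. VALID

Answer: yes yes yes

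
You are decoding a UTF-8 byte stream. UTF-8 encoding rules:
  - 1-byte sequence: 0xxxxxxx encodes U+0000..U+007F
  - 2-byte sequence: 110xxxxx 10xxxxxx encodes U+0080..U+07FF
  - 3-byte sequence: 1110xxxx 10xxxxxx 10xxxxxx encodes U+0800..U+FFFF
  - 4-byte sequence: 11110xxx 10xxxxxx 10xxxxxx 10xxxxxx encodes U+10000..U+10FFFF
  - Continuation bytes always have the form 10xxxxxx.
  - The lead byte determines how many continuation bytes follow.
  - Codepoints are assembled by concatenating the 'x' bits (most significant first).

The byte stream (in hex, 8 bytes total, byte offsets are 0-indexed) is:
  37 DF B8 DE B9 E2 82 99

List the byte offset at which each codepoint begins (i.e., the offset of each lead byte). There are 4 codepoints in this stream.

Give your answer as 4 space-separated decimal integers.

Answer: 0 1 3 5

Derivation:
Byte[0]=37: 1-byte ASCII. cp=U+0037
Byte[1]=DF: 2-byte lead, need 1 cont bytes. acc=0x1F
Byte[2]=B8: continuation. acc=(acc<<6)|0x38=0x7F8
Completed: cp=U+07F8 (starts at byte 1)
Byte[3]=DE: 2-byte lead, need 1 cont bytes. acc=0x1E
Byte[4]=B9: continuation. acc=(acc<<6)|0x39=0x7B9
Completed: cp=U+07B9 (starts at byte 3)
Byte[5]=E2: 3-byte lead, need 2 cont bytes. acc=0x2
Byte[6]=82: continuation. acc=(acc<<6)|0x02=0x82
Byte[7]=99: continuation. acc=(acc<<6)|0x19=0x2099
Completed: cp=U+2099 (starts at byte 5)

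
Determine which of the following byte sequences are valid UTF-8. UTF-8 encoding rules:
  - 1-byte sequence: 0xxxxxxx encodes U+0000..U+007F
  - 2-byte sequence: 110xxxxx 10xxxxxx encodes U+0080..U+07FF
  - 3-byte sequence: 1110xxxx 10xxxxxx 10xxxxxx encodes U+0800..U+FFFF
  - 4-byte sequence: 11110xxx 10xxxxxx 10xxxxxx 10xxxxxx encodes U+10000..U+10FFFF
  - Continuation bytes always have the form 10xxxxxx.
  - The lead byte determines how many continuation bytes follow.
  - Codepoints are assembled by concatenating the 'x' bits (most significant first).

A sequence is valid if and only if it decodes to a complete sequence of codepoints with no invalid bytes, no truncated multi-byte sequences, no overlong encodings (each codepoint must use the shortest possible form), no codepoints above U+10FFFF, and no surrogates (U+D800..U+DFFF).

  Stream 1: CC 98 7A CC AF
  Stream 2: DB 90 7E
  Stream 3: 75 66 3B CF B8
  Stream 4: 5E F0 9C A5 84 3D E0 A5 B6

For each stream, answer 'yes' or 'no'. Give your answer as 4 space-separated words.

Stream 1: decodes cleanly. VALID
Stream 2: decodes cleanly. VALID
Stream 3: decodes cleanly. VALID
Stream 4: decodes cleanly. VALID

Answer: yes yes yes yes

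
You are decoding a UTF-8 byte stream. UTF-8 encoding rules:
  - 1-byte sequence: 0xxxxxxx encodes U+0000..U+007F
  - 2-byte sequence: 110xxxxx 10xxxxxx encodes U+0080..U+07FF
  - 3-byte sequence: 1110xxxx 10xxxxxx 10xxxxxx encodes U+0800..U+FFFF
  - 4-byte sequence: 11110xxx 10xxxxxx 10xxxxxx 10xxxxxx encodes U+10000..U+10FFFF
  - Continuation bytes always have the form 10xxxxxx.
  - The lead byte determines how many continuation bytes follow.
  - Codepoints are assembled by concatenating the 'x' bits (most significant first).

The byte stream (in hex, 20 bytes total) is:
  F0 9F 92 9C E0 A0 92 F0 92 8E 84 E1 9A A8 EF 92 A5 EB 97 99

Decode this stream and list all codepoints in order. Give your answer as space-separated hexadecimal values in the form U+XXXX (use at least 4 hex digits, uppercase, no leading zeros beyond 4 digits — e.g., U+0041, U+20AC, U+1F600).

Answer: U+1F49C U+0812 U+12384 U+16A8 U+F4A5 U+B5D9

Derivation:
Byte[0]=F0: 4-byte lead, need 3 cont bytes. acc=0x0
Byte[1]=9F: continuation. acc=(acc<<6)|0x1F=0x1F
Byte[2]=92: continuation. acc=(acc<<6)|0x12=0x7D2
Byte[3]=9C: continuation. acc=(acc<<6)|0x1C=0x1F49C
Completed: cp=U+1F49C (starts at byte 0)
Byte[4]=E0: 3-byte lead, need 2 cont bytes. acc=0x0
Byte[5]=A0: continuation. acc=(acc<<6)|0x20=0x20
Byte[6]=92: continuation. acc=(acc<<6)|0x12=0x812
Completed: cp=U+0812 (starts at byte 4)
Byte[7]=F0: 4-byte lead, need 3 cont bytes. acc=0x0
Byte[8]=92: continuation. acc=(acc<<6)|0x12=0x12
Byte[9]=8E: continuation. acc=(acc<<6)|0x0E=0x48E
Byte[10]=84: continuation. acc=(acc<<6)|0x04=0x12384
Completed: cp=U+12384 (starts at byte 7)
Byte[11]=E1: 3-byte lead, need 2 cont bytes. acc=0x1
Byte[12]=9A: continuation. acc=(acc<<6)|0x1A=0x5A
Byte[13]=A8: continuation. acc=(acc<<6)|0x28=0x16A8
Completed: cp=U+16A8 (starts at byte 11)
Byte[14]=EF: 3-byte lead, need 2 cont bytes. acc=0xF
Byte[15]=92: continuation. acc=(acc<<6)|0x12=0x3D2
Byte[16]=A5: continuation. acc=(acc<<6)|0x25=0xF4A5
Completed: cp=U+F4A5 (starts at byte 14)
Byte[17]=EB: 3-byte lead, need 2 cont bytes. acc=0xB
Byte[18]=97: continuation. acc=(acc<<6)|0x17=0x2D7
Byte[19]=99: continuation. acc=(acc<<6)|0x19=0xB5D9
Completed: cp=U+B5D9 (starts at byte 17)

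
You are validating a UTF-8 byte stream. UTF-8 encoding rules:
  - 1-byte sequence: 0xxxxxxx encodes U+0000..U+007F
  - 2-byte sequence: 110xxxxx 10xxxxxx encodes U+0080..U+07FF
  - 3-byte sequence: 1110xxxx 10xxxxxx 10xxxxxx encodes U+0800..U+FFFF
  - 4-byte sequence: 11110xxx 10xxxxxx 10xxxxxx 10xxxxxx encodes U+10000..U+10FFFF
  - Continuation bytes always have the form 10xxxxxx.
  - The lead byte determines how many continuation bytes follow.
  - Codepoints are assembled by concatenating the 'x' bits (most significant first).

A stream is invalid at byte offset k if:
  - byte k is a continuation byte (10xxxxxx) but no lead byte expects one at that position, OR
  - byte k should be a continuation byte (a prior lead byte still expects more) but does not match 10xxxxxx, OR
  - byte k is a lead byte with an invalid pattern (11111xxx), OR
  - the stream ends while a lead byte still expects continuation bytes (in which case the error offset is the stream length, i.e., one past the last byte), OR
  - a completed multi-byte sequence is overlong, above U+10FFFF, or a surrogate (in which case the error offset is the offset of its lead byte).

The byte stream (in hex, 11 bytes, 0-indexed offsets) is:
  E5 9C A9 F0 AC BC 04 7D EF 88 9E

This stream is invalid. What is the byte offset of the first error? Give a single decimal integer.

Answer: 6

Derivation:
Byte[0]=E5: 3-byte lead, need 2 cont bytes. acc=0x5
Byte[1]=9C: continuation. acc=(acc<<6)|0x1C=0x15C
Byte[2]=A9: continuation. acc=(acc<<6)|0x29=0x5729
Completed: cp=U+5729 (starts at byte 0)
Byte[3]=F0: 4-byte lead, need 3 cont bytes. acc=0x0
Byte[4]=AC: continuation. acc=(acc<<6)|0x2C=0x2C
Byte[5]=BC: continuation. acc=(acc<<6)|0x3C=0xB3C
Byte[6]=04: expected 10xxxxxx continuation. INVALID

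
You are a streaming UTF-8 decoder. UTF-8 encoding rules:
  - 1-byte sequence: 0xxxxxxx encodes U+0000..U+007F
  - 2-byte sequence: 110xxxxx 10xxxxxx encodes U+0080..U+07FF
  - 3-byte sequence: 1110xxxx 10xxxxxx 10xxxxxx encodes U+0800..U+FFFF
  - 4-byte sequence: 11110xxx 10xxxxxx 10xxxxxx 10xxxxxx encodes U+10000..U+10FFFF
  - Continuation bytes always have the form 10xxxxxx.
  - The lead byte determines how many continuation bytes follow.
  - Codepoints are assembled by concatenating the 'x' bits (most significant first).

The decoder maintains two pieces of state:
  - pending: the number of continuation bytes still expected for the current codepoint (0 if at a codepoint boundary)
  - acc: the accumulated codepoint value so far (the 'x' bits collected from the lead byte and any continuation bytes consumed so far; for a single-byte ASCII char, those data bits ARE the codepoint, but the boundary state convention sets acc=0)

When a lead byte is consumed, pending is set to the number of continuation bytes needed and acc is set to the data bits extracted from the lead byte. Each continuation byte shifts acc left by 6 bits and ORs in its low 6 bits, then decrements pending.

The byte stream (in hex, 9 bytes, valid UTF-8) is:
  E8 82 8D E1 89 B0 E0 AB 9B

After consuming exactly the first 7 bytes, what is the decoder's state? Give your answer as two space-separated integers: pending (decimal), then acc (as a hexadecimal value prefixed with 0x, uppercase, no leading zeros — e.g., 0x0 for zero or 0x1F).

Byte[0]=E8: 3-byte lead. pending=2, acc=0x8
Byte[1]=82: continuation. acc=(acc<<6)|0x02=0x202, pending=1
Byte[2]=8D: continuation. acc=(acc<<6)|0x0D=0x808D, pending=0
Byte[3]=E1: 3-byte lead. pending=2, acc=0x1
Byte[4]=89: continuation. acc=(acc<<6)|0x09=0x49, pending=1
Byte[5]=B0: continuation. acc=(acc<<6)|0x30=0x1270, pending=0
Byte[6]=E0: 3-byte lead. pending=2, acc=0x0

Answer: 2 0x0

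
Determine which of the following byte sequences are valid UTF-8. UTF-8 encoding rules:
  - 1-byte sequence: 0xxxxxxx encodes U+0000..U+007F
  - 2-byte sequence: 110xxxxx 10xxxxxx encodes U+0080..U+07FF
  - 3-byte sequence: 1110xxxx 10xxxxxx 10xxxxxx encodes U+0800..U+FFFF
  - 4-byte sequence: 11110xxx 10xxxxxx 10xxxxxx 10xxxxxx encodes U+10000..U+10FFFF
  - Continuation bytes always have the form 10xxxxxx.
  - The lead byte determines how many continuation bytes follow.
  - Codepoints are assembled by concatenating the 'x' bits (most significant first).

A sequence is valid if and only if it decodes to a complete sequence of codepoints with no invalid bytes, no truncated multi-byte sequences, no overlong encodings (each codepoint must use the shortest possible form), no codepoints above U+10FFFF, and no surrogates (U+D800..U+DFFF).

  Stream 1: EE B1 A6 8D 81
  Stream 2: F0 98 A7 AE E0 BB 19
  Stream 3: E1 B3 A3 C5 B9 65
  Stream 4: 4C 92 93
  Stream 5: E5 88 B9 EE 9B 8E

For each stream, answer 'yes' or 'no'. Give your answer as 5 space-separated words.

Stream 1: error at byte offset 3. INVALID
Stream 2: error at byte offset 6. INVALID
Stream 3: decodes cleanly. VALID
Stream 4: error at byte offset 1. INVALID
Stream 5: decodes cleanly. VALID

Answer: no no yes no yes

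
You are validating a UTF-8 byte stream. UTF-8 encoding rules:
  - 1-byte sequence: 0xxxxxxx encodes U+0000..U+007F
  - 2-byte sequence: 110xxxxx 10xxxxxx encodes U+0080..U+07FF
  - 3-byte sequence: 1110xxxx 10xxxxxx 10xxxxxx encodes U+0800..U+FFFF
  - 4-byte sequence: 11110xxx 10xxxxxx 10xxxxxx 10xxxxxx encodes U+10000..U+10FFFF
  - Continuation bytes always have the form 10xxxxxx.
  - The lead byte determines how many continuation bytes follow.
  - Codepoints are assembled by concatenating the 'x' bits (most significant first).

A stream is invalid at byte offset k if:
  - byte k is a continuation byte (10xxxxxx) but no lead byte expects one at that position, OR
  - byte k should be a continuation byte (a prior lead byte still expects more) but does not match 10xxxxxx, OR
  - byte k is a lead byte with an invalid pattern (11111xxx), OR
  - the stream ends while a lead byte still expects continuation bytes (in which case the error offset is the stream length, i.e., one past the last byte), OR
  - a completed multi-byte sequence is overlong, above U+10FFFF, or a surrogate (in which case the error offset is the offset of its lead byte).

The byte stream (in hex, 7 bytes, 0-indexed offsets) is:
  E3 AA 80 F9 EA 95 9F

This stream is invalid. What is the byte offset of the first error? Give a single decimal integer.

Byte[0]=E3: 3-byte lead, need 2 cont bytes. acc=0x3
Byte[1]=AA: continuation. acc=(acc<<6)|0x2A=0xEA
Byte[2]=80: continuation. acc=(acc<<6)|0x00=0x3A80
Completed: cp=U+3A80 (starts at byte 0)
Byte[3]=F9: INVALID lead byte (not 0xxx/110x/1110/11110)

Answer: 3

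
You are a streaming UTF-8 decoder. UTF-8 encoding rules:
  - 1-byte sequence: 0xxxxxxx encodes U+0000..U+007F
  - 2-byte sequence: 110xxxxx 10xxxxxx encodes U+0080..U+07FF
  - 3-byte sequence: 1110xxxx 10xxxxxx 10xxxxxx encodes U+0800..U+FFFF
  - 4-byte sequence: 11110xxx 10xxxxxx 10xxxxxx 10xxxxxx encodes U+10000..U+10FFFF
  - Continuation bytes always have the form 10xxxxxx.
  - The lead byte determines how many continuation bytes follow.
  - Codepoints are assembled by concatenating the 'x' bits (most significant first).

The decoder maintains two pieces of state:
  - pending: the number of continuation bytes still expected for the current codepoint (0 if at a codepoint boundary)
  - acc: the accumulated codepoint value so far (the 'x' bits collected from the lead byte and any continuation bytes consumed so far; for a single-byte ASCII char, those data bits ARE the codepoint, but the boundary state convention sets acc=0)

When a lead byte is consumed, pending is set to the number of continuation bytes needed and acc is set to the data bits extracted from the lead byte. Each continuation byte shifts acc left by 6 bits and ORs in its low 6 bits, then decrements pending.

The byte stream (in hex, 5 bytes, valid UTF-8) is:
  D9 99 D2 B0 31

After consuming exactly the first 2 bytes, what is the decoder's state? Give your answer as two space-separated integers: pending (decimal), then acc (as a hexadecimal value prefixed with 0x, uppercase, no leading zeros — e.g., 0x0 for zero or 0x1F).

Byte[0]=D9: 2-byte lead. pending=1, acc=0x19
Byte[1]=99: continuation. acc=(acc<<6)|0x19=0x659, pending=0

Answer: 0 0x659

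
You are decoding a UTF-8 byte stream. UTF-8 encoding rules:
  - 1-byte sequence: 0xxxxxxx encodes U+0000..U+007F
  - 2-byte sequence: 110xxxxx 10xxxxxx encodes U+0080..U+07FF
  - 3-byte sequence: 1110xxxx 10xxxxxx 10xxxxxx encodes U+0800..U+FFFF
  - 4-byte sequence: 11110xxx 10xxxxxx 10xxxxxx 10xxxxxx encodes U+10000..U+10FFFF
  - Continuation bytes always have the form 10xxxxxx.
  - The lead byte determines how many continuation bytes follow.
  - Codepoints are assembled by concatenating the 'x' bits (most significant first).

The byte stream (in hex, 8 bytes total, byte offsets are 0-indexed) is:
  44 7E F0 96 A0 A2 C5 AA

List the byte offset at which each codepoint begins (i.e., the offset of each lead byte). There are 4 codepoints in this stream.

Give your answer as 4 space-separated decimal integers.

Byte[0]=44: 1-byte ASCII. cp=U+0044
Byte[1]=7E: 1-byte ASCII. cp=U+007E
Byte[2]=F0: 4-byte lead, need 3 cont bytes. acc=0x0
Byte[3]=96: continuation. acc=(acc<<6)|0x16=0x16
Byte[4]=A0: continuation. acc=(acc<<6)|0x20=0x5A0
Byte[5]=A2: continuation. acc=(acc<<6)|0x22=0x16822
Completed: cp=U+16822 (starts at byte 2)
Byte[6]=C5: 2-byte lead, need 1 cont bytes. acc=0x5
Byte[7]=AA: continuation. acc=(acc<<6)|0x2A=0x16A
Completed: cp=U+016A (starts at byte 6)

Answer: 0 1 2 6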